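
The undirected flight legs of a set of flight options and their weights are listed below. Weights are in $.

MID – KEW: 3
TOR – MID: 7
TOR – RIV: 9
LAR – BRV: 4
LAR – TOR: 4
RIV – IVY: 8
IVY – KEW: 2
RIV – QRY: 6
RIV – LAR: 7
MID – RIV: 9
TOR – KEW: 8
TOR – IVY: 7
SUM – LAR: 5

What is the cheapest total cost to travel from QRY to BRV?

Candidate routes:
QRY → RIV → MID → TOR → LAR → BRV: 6+9+7+4+4 = 30
QRY → RIV → TOR → LAR → BRV: 6+9+4+4 = 23
QRY → RIV → IVY → TOR → LAR → BRV: 6+8+7+4+4 = 29
QRY → RIV → LAR → BRV: 6+7+4 = 17
The minimum is $17 via QRY → RIV → LAR → BRV.

$17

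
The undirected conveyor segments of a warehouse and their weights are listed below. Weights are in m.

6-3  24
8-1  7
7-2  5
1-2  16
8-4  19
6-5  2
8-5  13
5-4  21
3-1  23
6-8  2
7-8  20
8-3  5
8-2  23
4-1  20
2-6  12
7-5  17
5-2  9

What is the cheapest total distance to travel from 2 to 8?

13 m

Compare a few routes:
2–5–6–8: 9+2+2 = 13
2–6–8: 12+2 = 14
The minimum is 13 m via 2–5–6–8.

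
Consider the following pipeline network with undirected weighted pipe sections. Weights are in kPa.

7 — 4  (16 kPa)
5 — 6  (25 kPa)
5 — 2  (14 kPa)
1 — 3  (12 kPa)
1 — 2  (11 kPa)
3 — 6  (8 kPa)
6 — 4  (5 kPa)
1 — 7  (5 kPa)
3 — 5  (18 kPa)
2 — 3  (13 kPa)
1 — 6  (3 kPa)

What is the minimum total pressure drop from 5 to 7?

30 kPa

Settle nodes by increasing distance from 5:
5: 0
2: 14  (via 5)
3: 18  (via 5)
1: 25  (via 2)
6: 25  (via 5)
4: 30  (via 6)
7: 30  (via 1)
Shortest route: 5 → 2 → 1 → 7 = 30 kPa.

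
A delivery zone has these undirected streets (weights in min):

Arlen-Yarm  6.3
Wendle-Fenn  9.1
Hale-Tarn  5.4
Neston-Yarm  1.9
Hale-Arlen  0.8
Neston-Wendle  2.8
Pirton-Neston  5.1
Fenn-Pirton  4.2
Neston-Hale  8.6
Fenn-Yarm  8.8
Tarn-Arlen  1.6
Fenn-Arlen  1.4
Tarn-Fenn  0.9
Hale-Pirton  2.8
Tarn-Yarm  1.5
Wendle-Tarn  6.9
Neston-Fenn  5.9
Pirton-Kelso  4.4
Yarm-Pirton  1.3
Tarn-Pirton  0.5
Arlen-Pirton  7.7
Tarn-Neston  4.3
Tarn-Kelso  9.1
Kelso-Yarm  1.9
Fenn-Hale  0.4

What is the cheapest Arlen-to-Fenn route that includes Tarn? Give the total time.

Shortest Arlen→Tarn: Arlen–Tarn = 1.6
Shortest Tarn→Fenn: Tarn–Fenn = 0.9
Total via Tarn: 1.6 + 0.9 = 2.5 min.

2.5 min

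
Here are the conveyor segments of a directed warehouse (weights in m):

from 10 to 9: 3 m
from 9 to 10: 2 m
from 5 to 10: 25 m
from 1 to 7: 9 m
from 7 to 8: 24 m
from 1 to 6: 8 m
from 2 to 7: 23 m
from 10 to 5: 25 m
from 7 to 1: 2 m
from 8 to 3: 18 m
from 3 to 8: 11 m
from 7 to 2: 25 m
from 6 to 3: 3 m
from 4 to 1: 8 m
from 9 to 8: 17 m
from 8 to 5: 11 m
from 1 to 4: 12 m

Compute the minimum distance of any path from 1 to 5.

Shortest distances from 1:
1: 0
6: 8  (via 1)
7: 9  (via 1)
3: 11  (via 6)
4: 12  (via 1)
8: 22  (via 3)
5: 33  (via 8)
Shortest route: 1 → 6 → 3 → 8 → 5 = 33 m.

33 m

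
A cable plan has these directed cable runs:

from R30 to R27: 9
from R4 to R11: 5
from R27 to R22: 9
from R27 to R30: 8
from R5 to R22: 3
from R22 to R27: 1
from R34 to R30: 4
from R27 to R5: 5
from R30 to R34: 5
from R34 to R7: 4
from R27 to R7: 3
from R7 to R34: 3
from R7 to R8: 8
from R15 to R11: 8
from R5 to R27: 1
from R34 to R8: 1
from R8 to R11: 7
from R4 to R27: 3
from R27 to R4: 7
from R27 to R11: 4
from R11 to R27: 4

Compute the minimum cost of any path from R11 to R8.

Candidate routes:
R11 → R27 → R7 → R34 → R8: 4+3+3+1 = 11
R11 → R27 → R7 → R8: 4+3+8 = 15
Cheapest is R11 → R27 → R7 → R34 → R8 at 11.

11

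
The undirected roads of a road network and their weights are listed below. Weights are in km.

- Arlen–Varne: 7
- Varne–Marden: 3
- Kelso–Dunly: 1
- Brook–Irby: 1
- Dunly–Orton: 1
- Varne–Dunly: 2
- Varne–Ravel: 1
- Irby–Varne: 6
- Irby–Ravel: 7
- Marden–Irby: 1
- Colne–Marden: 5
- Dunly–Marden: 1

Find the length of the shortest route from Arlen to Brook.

Running Dijkstra from Arlen:
Arlen: 0
Varne: 7  (via Arlen)
Ravel: 8  (via Varne)
Dunly: 9  (via Varne)
Kelso: 10  (via Dunly)
Orton: 10  (via Dunly)
Marden: 10  (via Varne)
Irby: 11  (via Marden)
Brook: 12  (via Irby)
Shortest route: Arlen → Varne → Marden → Irby → Brook = 12 km.

12 km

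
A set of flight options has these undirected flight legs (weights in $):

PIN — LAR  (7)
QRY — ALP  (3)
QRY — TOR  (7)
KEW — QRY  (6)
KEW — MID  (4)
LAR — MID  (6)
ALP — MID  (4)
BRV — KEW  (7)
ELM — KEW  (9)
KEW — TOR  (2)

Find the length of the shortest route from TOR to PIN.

$19

Settle nodes by increasing distance from TOR:
TOR: 0
KEW: 2  (via TOR)
MID: 6  (via KEW)
QRY: 7  (via TOR)
BRV: 9  (via KEW)
ALP: 10  (via MID)
ELM: 11  (via KEW)
LAR: 12  (via MID)
PIN: 19  (via LAR)
Shortest route: TOR → KEW → MID → LAR → PIN = $19.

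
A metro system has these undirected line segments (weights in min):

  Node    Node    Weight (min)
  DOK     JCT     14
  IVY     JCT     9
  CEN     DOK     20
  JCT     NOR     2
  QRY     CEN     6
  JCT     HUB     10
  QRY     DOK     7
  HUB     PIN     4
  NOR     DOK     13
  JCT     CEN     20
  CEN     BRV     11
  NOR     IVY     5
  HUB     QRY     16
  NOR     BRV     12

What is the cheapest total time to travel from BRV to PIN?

Running Dijkstra from BRV:
BRV: 0
CEN: 11  (via BRV)
NOR: 12  (via BRV)
JCT: 14  (via NOR)
IVY: 17  (via NOR)
QRY: 17  (via CEN)
HUB: 24  (via JCT)
DOK: 24  (via QRY)
PIN: 28  (via HUB)
Shortest route: BRV → NOR → JCT → HUB → PIN = 28 min.

28 min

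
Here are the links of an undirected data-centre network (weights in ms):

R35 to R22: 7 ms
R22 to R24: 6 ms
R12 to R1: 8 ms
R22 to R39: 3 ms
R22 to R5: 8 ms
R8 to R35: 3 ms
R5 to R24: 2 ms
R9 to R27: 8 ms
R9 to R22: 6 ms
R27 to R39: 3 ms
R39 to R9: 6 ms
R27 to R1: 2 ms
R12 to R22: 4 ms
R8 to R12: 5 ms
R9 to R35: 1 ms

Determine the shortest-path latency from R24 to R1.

14 ms

Candidate routes:
R24–R5–R22–R39–R27–R1: 2+8+3+3+2 = 18
R24–R22–R12–R1: 6+4+8 = 18
R24–R22–R39–R27–R1: 6+3+3+2 = 14
Cheapest is R24–R22–R39–R27–R1 at 14 ms.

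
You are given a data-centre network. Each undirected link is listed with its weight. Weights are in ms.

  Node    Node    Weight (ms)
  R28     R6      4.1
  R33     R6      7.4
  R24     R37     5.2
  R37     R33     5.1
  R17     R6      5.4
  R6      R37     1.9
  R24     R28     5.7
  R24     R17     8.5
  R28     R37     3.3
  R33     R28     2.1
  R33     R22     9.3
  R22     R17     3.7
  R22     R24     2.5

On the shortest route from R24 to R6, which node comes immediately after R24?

Enumerating some paths:
R24–R37–R6: 5.2+1.9 = 7.1
R24–R28–R6: 5.7+4.1 = 9.8
Cheapest is R24–R37–R6 at 7.1 ms.
So from R24 the first move is to R37.

R37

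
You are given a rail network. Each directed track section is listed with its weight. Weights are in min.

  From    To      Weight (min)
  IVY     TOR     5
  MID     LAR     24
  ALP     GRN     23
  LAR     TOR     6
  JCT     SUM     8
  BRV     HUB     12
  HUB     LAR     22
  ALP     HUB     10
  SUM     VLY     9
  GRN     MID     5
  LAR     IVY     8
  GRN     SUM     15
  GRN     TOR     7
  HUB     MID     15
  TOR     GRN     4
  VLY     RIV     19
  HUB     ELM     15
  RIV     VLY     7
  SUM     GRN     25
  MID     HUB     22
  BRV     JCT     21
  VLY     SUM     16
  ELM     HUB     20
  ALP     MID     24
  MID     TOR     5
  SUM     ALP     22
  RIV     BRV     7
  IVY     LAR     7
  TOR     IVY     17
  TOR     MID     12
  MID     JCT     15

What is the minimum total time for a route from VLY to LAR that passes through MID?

70 min

Shortest VLY→MID: VLY → SUM → GRN → MID = 46
Shortest MID→LAR: MID → LAR = 24
Total via MID: 46 + 24 = 70 min.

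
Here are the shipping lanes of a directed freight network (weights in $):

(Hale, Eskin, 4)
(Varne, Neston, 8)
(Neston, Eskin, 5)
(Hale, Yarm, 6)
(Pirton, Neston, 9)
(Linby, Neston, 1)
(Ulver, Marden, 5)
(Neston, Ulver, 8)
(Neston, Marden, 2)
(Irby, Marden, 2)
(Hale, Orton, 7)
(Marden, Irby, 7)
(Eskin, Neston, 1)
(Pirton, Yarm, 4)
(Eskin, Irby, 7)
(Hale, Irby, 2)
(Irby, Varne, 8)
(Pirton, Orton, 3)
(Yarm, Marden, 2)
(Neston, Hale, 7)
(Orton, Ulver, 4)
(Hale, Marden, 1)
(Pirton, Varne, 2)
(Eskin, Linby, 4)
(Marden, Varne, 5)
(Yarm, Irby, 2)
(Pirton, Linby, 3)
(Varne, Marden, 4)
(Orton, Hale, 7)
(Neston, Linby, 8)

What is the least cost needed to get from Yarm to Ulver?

$23

Shortest distances from Yarm:
Yarm: 0
Marden: 2  (via Yarm)
Irby: 2  (via Yarm)
Varne: 7  (via Marden)
Neston: 15  (via Varne)
Eskin: 20  (via Neston)
Hale: 22  (via Neston)
Ulver: 23  (via Neston)
Shortest route: Yarm → Marden → Varne → Neston → Ulver = $23.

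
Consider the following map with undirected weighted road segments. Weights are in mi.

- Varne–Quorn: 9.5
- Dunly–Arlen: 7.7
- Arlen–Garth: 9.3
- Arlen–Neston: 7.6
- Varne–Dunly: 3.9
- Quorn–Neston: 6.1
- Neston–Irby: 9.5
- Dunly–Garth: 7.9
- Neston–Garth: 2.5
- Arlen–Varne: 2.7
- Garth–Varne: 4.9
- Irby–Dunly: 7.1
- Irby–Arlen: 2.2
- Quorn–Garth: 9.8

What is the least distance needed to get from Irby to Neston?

Running Dijkstra from Irby:
Irby: 0
Arlen: 2.2  (via Irby)
Varne: 4.9  (via Arlen)
Dunly: 7.1  (via Irby)
Neston: 9.5  (via Irby)
Shortest route: Irby → Neston = 9.5 mi.

9.5 mi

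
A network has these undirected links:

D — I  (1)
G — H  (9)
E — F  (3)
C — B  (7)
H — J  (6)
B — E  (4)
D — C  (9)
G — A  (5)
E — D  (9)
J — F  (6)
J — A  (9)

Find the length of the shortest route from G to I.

Running Dijkstra from G:
G: 0
A: 5  (via G)
H: 9  (via G)
J: 14  (via A)
F: 20  (via J)
E: 23  (via F)
B: 27  (via E)
D: 32  (via E)
I: 33  (via D)
Shortest route: G → A → J → F → E → D → I = 33.

33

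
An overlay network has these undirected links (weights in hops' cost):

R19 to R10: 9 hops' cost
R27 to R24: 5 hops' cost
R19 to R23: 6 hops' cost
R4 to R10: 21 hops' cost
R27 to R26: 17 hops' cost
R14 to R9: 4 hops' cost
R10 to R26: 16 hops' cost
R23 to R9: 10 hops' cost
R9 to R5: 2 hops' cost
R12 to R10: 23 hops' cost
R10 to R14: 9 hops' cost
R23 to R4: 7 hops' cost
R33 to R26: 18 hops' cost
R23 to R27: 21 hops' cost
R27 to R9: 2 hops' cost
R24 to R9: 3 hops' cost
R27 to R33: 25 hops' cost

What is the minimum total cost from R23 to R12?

Enumerating some paths:
R23 - R19 - R10 - R12: 6+9+23 = 38
R23 - R9 - R14 - R10 - R12: 10+4+9+23 = 46
The minimum is 38 hops' cost via R23 - R19 - R10 - R12.

38 hops' cost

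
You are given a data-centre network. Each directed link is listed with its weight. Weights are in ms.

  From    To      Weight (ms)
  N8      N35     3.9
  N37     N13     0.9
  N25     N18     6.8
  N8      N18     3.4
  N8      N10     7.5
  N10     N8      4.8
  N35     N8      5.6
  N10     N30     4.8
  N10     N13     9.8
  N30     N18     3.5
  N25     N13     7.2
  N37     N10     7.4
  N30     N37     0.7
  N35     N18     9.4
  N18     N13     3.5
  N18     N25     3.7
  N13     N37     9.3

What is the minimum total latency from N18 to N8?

Settle nodes by increasing distance from N18:
N18: 0
N13: 3.5  (via N18)
N25: 3.7  (via N18)
N37: 12.8  (via N13)
N10: 20.2  (via N37)
N8: 25  (via N10)
Shortest route: N18 → N13 → N37 → N10 → N8 = 25 ms.

25 ms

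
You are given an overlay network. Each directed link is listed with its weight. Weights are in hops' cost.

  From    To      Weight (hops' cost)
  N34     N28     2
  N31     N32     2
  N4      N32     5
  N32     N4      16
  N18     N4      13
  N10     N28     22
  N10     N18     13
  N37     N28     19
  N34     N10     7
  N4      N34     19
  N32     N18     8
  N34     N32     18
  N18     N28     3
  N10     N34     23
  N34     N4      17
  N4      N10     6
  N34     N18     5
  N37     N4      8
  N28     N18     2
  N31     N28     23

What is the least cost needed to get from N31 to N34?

Enumerating some paths:
N31 → N32 → N4 → N10 → N34: 2+16+6+23 = 47
N31 → N32 → N18 → N4 → N34: 2+8+13+19 = 42
N31 → N32 → N4 → N34: 2+16+19 = 37
Cheapest is N31 → N32 → N4 → N34 at 37 hops' cost.

37 hops' cost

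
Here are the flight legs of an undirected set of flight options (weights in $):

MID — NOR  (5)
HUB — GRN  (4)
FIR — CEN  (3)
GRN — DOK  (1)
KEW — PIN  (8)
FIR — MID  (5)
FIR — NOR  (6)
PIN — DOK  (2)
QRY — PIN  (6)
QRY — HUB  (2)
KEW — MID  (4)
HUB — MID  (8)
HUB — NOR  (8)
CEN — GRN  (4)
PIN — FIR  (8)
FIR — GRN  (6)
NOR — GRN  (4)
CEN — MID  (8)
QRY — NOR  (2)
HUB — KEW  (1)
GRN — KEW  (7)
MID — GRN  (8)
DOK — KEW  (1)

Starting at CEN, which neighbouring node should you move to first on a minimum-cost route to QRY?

GRN

Compare a few routes:
CEN - GRN - DOK - KEW - HUB - QRY: 4+1+1+1+2 = 9
CEN - GRN - HUB - QRY: 4+4+2 = 10
Cheapest is CEN - GRN - DOK - KEW - HUB - QRY at $9.
So from CEN the first move is to GRN.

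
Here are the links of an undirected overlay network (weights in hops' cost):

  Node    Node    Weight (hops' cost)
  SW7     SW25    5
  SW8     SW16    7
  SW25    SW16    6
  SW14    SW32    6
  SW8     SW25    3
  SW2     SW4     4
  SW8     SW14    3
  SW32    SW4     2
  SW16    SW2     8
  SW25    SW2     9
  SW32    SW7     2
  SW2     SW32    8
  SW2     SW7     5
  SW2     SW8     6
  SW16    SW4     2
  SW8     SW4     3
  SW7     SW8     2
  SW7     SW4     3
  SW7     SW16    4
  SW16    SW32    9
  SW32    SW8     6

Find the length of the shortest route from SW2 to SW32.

Settle nodes by increasing distance from SW2:
SW2: 0
SW4: 4  (via SW2)
SW7: 5  (via SW2)
SW8: 6  (via SW2)
SW32: 6  (via SW4)
Shortest route: SW2 → SW4 → SW32 = 6 hops' cost.

6 hops' cost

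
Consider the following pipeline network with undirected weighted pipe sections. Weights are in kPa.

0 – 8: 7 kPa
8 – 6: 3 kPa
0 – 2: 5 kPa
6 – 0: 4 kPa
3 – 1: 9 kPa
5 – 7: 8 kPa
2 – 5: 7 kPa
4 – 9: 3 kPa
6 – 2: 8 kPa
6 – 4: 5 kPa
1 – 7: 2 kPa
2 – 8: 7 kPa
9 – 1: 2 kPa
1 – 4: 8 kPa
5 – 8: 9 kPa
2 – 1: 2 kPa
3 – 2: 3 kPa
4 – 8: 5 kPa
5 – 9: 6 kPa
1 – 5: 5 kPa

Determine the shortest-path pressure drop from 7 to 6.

Running Dijkstra from 7:
7: 0
1: 2  (via 7)
2: 4  (via 1)
9: 4  (via 1)
3: 7  (via 2)
4: 7  (via 9)
5: 7  (via 1)
0: 9  (via 2)
8: 11  (via 2)
6: 12  (via 2)
Shortest route: 7 → 1 → 2 → 6 = 12 kPa.

12 kPa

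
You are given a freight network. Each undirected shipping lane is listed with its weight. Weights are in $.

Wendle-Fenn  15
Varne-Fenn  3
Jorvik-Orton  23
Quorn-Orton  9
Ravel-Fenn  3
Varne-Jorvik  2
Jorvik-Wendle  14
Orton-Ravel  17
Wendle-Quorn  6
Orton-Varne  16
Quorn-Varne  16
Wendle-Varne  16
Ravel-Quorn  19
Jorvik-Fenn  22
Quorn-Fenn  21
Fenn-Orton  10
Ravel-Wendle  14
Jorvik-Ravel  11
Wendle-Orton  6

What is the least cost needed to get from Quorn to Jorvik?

$18

Settle nodes by increasing distance from Quorn:
Quorn: 0
Wendle: 6  (via Quorn)
Orton: 9  (via Quorn)
Varne: 16  (via Quorn)
Jorvik: 18  (via Varne)
Shortest route: Quorn–Varne–Jorvik = $18.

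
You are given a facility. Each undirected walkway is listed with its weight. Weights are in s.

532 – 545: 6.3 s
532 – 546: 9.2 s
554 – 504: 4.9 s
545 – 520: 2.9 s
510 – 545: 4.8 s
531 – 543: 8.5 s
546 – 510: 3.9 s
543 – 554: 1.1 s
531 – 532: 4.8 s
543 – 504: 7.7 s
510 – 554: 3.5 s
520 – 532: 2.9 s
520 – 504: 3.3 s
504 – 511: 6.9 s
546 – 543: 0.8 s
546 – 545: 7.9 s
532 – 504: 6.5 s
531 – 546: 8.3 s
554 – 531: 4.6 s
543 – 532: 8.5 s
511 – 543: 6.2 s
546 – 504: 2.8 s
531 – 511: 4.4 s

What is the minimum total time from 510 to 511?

Candidate routes:
510 → 554 → 543 → 511: 3.5+1.1+6.2 = 10.8
510 → 546 → 543 → 511: 3.9+0.8+6.2 = 10.9
Cheapest is 510 → 554 → 543 → 511 at 10.8 s.

10.8 s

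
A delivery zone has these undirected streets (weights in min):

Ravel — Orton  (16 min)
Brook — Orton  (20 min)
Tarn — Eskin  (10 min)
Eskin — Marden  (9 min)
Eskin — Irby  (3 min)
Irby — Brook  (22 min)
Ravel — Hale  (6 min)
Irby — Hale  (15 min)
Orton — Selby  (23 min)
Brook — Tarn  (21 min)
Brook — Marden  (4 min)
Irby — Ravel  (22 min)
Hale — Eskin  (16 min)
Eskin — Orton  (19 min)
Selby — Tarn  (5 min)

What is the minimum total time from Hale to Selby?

31 min

Shortest distances from Hale:
Hale: 0
Ravel: 6  (via Hale)
Irby: 15  (via Hale)
Eskin: 16  (via Hale)
Orton: 22  (via Ravel)
Marden: 25  (via Eskin)
Tarn: 26  (via Eskin)
Brook: 29  (via Marden)
Selby: 31  (via Tarn)
Shortest route: Hale → Eskin → Tarn → Selby = 31 min.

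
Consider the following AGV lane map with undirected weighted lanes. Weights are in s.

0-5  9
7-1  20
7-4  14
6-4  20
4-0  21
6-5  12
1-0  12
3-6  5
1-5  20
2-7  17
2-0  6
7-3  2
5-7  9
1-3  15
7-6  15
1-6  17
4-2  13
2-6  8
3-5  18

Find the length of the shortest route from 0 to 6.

14 s

Settle nodes by increasing distance from 0:
0: 0
2: 6  (via 0)
5: 9  (via 0)
1: 12  (via 0)
6: 14  (via 2)
Shortest route: 0–2–6 = 14 s.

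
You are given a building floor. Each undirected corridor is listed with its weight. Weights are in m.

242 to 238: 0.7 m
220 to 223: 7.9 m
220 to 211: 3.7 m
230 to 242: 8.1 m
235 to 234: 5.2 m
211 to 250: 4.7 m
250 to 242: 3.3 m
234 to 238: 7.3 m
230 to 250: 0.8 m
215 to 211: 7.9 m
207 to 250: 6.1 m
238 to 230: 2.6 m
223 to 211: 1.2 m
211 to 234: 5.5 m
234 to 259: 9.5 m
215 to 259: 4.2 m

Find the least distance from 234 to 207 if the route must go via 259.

Shortest 234→259: 234–259 = 9.5
Shortest 259→207: 259–215–211–250–207 = 22.9
Total via 259: 9.5 + 22.9 = 32.4 m.

32.4 m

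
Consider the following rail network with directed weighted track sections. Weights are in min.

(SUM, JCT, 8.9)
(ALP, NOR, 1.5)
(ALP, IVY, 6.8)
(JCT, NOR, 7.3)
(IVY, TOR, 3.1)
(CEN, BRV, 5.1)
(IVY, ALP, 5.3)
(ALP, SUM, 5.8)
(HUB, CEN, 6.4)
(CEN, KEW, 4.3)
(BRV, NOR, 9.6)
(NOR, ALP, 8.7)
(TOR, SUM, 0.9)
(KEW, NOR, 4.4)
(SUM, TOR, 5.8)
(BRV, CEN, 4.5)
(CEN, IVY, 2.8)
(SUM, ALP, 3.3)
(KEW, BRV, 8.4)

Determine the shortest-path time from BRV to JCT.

20.2 min

Settle nodes by increasing distance from BRV:
BRV: 0
CEN: 4.5  (via BRV)
IVY: 7.3  (via CEN)
KEW: 8.8  (via CEN)
NOR: 9.6  (via BRV)
TOR: 10.4  (via IVY)
SUM: 11.3  (via TOR)
ALP: 12.6  (via IVY)
JCT: 20.2  (via SUM)
Shortest route: BRV–CEN–IVY–TOR–SUM–JCT = 20.2 min.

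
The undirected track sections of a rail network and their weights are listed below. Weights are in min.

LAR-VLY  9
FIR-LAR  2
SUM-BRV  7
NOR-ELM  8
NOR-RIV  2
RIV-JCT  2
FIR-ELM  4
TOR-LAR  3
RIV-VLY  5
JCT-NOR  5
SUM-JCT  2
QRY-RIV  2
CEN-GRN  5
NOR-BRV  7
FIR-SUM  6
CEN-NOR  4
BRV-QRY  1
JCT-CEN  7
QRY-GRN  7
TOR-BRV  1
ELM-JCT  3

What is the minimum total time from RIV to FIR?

9 min

Enumerating some paths:
RIV–JCT–SUM–FIR: 2+2+6 = 10
RIV–JCT–ELM–FIR: 2+3+4 = 9
RIV–NOR–ELM–FIR: 2+8+4 = 14
The minimum is 9 min via RIV–JCT–ELM–FIR.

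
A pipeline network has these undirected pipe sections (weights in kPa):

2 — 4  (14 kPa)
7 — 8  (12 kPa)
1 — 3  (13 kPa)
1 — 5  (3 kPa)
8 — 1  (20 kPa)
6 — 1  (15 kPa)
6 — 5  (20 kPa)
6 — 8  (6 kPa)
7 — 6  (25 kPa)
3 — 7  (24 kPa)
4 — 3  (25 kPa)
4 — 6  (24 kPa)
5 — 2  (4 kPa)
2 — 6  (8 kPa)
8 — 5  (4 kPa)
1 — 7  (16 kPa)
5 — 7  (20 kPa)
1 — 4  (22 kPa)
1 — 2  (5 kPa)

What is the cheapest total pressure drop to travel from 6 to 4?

Candidate routes:
6–2–4: 8+14 = 22
6–4: 24 = 24
Cheapest is 6–2–4 at 22 kPa.

22 kPa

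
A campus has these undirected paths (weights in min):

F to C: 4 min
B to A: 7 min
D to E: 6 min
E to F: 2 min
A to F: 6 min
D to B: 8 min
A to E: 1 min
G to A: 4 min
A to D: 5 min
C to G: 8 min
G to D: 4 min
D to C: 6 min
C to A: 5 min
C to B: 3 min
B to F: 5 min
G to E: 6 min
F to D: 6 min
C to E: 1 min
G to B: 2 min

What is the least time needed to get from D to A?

Settle nodes by increasing distance from D:
D: 0
G: 4  (via D)
A: 5  (via D)
Shortest route: D–A = 5 min.

5 min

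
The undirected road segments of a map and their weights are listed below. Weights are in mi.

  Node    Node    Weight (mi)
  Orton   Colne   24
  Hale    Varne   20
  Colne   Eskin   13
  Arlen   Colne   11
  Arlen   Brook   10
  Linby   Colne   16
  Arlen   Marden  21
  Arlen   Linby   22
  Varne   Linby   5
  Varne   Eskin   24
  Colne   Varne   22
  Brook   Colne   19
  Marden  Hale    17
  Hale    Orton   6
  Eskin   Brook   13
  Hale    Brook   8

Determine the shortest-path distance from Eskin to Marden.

38 mi

Shortest distances from Eskin:
Eskin: 0
Colne: 13  (via Eskin)
Brook: 13  (via Eskin)
Hale: 21  (via Brook)
Arlen: 23  (via Brook)
Varne: 24  (via Eskin)
Orton: 27  (via Hale)
Linby: 29  (via Colne)
Marden: 38  (via Hale)
Shortest route: Eskin–Brook–Hale–Marden = 38 mi.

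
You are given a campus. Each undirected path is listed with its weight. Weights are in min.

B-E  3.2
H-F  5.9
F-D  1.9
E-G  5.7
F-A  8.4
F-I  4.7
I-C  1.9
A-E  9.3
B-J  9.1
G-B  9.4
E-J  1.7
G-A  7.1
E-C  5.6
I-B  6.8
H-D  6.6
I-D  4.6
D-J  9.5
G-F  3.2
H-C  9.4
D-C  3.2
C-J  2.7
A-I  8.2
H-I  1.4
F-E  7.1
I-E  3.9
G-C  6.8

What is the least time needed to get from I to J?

Shortest distances from I:
I: 0
H: 1.4  (via I)
C: 1.9  (via I)
E: 3.9  (via I)
D: 4.6  (via I)
J: 4.6  (via C)
Shortest route: I–C–J = 4.6 min.

4.6 min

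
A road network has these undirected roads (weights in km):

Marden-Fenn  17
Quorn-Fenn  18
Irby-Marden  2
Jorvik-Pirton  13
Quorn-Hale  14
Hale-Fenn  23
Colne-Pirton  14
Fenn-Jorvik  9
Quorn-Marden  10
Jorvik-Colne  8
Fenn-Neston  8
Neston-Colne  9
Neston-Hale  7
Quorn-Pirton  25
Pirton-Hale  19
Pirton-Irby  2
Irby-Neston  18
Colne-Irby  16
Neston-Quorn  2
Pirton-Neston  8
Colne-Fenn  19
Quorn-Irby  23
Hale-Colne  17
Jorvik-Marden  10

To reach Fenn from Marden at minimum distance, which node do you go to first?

Fenn

Enumerating some paths:
Marden–Fenn: 17 = 17
Marden–Jorvik–Fenn: 10+9 = 19
Cheapest is Marden–Fenn at 17 km.
So from Marden the first move is to Fenn.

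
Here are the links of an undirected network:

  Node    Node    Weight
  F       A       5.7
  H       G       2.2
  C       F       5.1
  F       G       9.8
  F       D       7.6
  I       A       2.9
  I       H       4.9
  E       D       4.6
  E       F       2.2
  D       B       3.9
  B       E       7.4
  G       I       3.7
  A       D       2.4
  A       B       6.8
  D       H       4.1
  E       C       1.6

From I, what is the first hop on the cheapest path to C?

Enumerating some paths:
I–A–F–E–C: 2.9+5.7+2.2+1.6 = 12.4
I–A–D–E–C: 2.9+2.4+4.6+1.6 = 11.5
The minimum is 11.5 via I–A–D–E–C.
So from I the first move is to A.

A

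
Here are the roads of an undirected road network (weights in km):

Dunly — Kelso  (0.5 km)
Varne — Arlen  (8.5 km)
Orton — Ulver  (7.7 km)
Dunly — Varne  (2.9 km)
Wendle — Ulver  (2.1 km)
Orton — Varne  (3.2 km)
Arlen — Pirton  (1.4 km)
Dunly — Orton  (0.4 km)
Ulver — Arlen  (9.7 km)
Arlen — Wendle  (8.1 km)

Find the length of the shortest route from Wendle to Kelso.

10.7 km

Enumerating some paths:
Wendle → Ulver → Orton → Dunly → Kelso: 2.1+7.7+0.4+0.5 = 10.7
Wendle → Ulver → Orton → Varne → Dunly → Kelso: 2.1+7.7+3.2+2.9+0.5 = 16.4
Wendle → Arlen → Varne → Dunly → Kelso: 8.1+8.5+2.9+0.5 = 20
Wendle → Arlen → Varne → Orton → Dunly → Kelso: 8.1+8.5+3.2+0.4+0.5 = 20.7
Cheapest is Wendle → Ulver → Orton → Dunly → Kelso at 10.7 km.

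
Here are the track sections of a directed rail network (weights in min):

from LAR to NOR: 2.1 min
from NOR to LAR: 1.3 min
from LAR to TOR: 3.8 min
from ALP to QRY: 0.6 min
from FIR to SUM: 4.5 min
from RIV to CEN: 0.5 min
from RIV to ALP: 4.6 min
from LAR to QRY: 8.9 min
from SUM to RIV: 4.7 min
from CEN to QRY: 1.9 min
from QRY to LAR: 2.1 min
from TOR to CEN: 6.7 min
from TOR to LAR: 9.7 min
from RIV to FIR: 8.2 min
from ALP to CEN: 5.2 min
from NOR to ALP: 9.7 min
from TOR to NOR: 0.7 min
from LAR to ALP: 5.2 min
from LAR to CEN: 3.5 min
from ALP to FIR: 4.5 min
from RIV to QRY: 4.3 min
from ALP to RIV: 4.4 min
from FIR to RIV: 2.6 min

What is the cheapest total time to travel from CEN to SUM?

Enumerating some paths:
CEN–QRY–LAR–ALP–FIR–SUM: 1.9+2.1+5.2+4.5+4.5 = 18.2
CEN–QRY–LAR–TOR–NOR–ALP–FIR–SUM: 1.9+2.1+3.8+0.7+9.7+4.5+4.5 = 27.2
CEN–QRY–LAR–NOR–ALP–FIR–SUM: 1.9+2.1+2.1+9.7+4.5+4.5 = 24.8
CEN–QRY–LAR–ALP–RIV–FIR–SUM: 1.9+2.1+5.2+4.4+8.2+4.5 = 26.3
Cheapest is CEN–QRY–LAR–ALP–FIR–SUM at 18.2 min.

18.2 min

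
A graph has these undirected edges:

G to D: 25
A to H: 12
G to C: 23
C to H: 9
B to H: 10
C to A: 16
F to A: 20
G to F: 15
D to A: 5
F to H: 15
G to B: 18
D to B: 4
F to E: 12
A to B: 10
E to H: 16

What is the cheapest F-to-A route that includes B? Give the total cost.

Shortest F→B: F → H → B = 25
Shortest B→A: B → D → A = 9
Total via B: 25 + 9 = 34.

34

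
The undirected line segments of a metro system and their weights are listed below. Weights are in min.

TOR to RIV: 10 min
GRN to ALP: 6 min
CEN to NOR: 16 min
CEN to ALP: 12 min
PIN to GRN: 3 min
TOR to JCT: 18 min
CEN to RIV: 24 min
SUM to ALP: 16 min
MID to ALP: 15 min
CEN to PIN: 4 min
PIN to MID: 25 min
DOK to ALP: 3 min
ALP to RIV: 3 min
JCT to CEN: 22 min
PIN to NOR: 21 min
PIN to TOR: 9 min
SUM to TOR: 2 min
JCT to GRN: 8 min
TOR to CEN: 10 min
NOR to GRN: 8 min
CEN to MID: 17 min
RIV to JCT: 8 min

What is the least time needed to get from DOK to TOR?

16 min

Shortest distances from DOK:
DOK: 0
ALP: 3  (via DOK)
RIV: 6  (via ALP)
GRN: 9  (via ALP)
PIN: 12  (via GRN)
JCT: 14  (via RIV)
CEN: 15  (via ALP)
TOR: 16  (via RIV)
Shortest route: DOK–ALP–RIV–TOR = 16 min.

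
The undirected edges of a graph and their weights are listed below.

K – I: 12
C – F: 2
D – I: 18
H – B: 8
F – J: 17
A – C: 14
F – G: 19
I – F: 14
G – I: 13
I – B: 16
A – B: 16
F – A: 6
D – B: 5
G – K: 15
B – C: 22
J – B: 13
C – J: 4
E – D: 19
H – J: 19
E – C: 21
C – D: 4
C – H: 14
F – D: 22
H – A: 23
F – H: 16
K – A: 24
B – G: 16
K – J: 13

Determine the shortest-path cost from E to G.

40

Compare a few routes:
E → D → B → G: 19+5+16 = 40
E → C → F → G: 21+2+19 = 42
Cheapest is E → D → B → G at 40.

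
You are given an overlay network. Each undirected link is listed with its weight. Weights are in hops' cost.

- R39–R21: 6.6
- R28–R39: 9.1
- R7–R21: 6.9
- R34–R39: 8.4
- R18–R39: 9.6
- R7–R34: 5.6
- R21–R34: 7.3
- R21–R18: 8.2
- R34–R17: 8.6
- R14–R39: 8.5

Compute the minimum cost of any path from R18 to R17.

Candidate routes:
R18–R39–R34–R17: 9.6+8.4+8.6 = 26.6
R18–R21–R7–R34–R17: 8.2+6.9+5.6+8.6 = 29.3
R18–R21–R34–R17: 8.2+7.3+8.6 = 24.1
The minimum is 24.1 hops' cost via R18–R21–R34–R17.

24.1 hops' cost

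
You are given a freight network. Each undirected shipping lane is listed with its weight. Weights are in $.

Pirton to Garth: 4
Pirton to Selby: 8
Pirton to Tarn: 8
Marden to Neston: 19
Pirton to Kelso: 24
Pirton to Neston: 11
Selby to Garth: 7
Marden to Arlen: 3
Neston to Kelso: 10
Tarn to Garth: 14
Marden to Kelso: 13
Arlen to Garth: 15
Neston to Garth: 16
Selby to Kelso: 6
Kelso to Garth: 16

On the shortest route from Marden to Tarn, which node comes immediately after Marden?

Arlen

Compare a few routes:
Marden–Arlen–Garth–Pirton–Tarn: 3+15+4+8 = 30
Marden–Kelso–Selby–Pirton–Tarn: 13+6+8+8 = 35
Marden–Arlen–Garth–Tarn: 3+15+14 = 32
Cheapest is Marden–Arlen–Garth–Pirton–Tarn at $30.
So from Marden the first move is to Arlen.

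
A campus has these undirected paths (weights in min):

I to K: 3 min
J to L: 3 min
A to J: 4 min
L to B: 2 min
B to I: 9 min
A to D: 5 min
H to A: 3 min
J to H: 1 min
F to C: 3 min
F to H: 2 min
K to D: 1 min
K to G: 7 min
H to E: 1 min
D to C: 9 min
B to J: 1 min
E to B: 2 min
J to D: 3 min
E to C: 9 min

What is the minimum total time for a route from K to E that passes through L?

11 min

Best K to L: K–D–J–L costing 7
Shortest L→E: L–B–E = 4
Total via L: 7 + 4 = 11 min.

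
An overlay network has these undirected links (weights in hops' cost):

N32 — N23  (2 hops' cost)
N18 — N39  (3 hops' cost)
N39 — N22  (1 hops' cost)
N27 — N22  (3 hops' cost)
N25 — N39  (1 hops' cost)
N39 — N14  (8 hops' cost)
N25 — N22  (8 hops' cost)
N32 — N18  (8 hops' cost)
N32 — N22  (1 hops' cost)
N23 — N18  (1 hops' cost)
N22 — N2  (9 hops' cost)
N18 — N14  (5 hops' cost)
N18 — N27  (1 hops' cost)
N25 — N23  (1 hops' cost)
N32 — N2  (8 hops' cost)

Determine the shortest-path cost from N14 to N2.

Enumerating some paths:
N14 → N39 → N22 → N32 → N2: 8+1+1+8 = 18
N14 → N18 → N23 → N32 → N2: 5+1+2+8 = 16
Cheapest is N14 → N18 → N23 → N32 → N2 at 16 hops' cost.

16 hops' cost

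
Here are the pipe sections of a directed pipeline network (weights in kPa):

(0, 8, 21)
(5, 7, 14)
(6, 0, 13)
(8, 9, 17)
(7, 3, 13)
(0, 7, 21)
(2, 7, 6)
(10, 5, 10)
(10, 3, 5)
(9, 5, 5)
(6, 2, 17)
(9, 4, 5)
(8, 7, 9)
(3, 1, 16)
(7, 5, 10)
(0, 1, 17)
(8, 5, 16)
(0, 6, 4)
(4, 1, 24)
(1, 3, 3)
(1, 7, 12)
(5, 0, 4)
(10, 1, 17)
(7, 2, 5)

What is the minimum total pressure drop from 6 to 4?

56 kPa

Settle nodes by increasing distance from 6:
6: 0
0: 13  (via 6)
2: 17  (via 6)
7: 23  (via 2)
1: 30  (via 0)
3: 33  (via 1)
5: 33  (via 7)
8: 34  (via 0)
9: 51  (via 8)
4: 56  (via 9)
Shortest route: 6–0–8–9–4 = 56 kPa.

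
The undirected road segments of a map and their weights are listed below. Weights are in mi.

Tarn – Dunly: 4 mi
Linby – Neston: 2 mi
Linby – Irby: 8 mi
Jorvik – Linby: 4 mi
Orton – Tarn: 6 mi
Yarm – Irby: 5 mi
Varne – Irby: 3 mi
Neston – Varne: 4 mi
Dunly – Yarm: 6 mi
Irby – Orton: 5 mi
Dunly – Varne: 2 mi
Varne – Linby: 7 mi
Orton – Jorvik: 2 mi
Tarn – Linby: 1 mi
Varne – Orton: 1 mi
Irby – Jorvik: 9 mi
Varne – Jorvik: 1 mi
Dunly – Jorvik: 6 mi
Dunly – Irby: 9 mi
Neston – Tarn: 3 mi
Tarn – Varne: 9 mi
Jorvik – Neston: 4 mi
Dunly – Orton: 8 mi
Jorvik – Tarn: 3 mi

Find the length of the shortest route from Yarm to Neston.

Enumerating some paths:
Yarm - Dunly - Tarn - Neston: 6+4+3 = 13
Yarm - Irby - Varne - Neston: 5+3+4 = 12
Yarm - Irby - Varne - Jorvik - Neston: 5+3+1+4 = 13
Yarm - Dunly - Varne - Jorvik - Neston: 6+2+1+4 = 13
The minimum is 12 mi via Yarm - Irby - Varne - Neston.

12 mi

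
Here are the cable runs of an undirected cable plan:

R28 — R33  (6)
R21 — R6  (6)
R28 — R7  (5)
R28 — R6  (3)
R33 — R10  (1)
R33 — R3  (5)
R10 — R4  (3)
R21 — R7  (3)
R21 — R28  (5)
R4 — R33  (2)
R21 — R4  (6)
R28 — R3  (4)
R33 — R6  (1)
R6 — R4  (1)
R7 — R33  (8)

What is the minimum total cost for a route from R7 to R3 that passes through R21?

12

Shortest R7→R21: R7 → R21 = 3
Shortest R21→R3: R21 → R28 → R3 = 9
Total via R21: 3 + 9 = 12.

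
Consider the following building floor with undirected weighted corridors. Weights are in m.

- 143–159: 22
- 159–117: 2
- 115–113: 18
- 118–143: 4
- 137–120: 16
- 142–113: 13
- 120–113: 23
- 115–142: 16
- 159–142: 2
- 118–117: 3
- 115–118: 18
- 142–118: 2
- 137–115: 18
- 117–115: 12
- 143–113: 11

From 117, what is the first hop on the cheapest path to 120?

159

Compare a few routes:
117 → 118 → 143 → 113 → 120: 3+4+11+23 = 41
117 → 118 → 142 → 113 → 120: 3+2+13+23 = 41
117 → 159 → 142 → 113 → 120: 2+2+13+23 = 40
Cheapest is 117 → 159 → 142 → 113 → 120 at 40 m.
So from 117 the first move is to 159.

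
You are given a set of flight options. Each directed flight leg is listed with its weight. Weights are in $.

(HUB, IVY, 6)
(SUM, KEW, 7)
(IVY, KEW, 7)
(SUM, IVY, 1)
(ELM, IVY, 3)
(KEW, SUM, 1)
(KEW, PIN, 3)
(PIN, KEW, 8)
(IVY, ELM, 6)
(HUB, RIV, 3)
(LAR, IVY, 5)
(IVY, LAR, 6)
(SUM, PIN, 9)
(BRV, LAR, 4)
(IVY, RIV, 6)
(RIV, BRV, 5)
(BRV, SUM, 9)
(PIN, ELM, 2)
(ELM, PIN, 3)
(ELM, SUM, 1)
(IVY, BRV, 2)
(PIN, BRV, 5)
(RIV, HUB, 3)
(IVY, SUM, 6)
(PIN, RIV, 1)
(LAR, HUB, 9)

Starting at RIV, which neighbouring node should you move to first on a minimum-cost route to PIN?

Candidate routes:
RIV → BRV → SUM → PIN: 5+9+9 = 23
RIV → HUB → IVY → ELM → PIN: 3+6+6+3 = 18
RIV → HUB → IVY → KEW → PIN: 3+6+7+3 = 19
The minimum is $18 via RIV → HUB → IVY → ELM → PIN.
So from RIV the first move is to HUB.

HUB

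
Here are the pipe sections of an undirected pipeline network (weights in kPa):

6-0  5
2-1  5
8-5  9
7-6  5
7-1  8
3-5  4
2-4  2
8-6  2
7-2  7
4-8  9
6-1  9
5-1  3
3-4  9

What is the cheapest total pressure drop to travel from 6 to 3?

15 kPa

Candidate routes:
6 - 1 - 5 - 3: 9+3+4 = 16
6 - 8 - 5 - 3: 2+9+4 = 15
The minimum is 15 kPa via 6 - 8 - 5 - 3.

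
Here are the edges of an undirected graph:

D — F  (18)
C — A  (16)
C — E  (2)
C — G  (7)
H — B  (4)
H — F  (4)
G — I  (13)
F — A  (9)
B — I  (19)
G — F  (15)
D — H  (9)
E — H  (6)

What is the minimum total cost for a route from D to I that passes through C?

37

Best D to C: D → H → E → C costing 17
Shortest C→I: C → G → I = 20
Total via C: 17 + 20 = 37.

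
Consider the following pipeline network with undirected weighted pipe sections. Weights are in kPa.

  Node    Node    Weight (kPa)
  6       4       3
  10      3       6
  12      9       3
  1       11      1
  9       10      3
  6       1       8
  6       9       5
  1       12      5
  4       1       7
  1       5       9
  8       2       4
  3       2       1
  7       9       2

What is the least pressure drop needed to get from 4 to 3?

Compare a few routes:
4 → 6 → 1 → 12 → 9 → 10 → 3: 3+8+5+3+3+6 = 28
4 → 6 → 9 → 10 → 3: 3+5+3+6 = 17
4 → 1 → 12 → 9 → 10 → 3: 7+5+3+3+6 = 24
4 → 1 → 6 → 9 → 10 → 3: 7+8+5+3+6 = 29
Cheapest is 4 → 6 → 9 → 10 → 3 at 17 kPa.

17 kPa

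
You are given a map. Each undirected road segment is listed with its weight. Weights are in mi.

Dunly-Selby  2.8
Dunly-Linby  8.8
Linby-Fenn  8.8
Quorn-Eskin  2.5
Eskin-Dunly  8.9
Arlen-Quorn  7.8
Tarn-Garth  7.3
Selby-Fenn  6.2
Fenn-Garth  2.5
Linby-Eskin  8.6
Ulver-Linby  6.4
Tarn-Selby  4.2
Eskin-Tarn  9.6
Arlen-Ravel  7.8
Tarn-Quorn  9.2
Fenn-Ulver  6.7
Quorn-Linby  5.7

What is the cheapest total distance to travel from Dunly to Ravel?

27 mi

Shortest distances from Dunly:
Dunly: 0
Selby: 2.8  (via Dunly)
Tarn: 7  (via Selby)
Linby: 8.8  (via Dunly)
Eskin: 8.9  (via Dunly)
Fenn: 9  (via Selby)
Quorn: 11.4  (via Eskin)
Garth: 11.5  (via Fenn)
Ulver: 15.2  (via Linby)
Arlen: 19.2  (via Quorn)
Ravel: 27  (via Arlen)
Shortest route: Dunly–Eskin–Quorn–Arlen–Ravel = 27 mi.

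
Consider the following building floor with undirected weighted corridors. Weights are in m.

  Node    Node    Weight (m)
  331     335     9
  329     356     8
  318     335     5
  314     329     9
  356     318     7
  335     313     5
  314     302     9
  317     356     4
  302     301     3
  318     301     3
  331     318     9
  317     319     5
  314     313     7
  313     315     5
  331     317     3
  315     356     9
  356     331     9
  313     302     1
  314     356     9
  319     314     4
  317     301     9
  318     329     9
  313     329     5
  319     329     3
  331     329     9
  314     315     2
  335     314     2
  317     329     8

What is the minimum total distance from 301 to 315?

Settle nodes by increasing distance from 301:
301: 0
318: 3  (via 301)
302: 3  (via 301)
313: 4  (via 302)
335: 8  (via 318)
329: 9  (via 313)
317: 9  (via 301)
315: 9  (via 313)
Shortest route: 301–302–313–315 = 9 m.

9 m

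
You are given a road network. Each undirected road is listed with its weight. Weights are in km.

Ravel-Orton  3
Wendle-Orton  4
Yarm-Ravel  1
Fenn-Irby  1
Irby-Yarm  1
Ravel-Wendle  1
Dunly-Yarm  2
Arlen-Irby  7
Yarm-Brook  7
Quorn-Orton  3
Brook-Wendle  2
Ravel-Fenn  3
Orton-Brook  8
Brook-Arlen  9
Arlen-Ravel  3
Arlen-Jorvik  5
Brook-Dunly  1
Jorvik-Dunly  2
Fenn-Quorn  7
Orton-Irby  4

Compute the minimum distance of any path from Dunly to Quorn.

9 km

Settle nodes by increasing distance from Dunly:
Dunly: 0
Brook: 1  (via Dunly)
Jorvik: 2  (via Dunly)
Yarm: 2  (via Dunly)
Wendle: 3  (via Brook)
Irby: 3  (via Yarm)
Ravel: 3  (via Yarm)
Fenn: 4  (via Irby)
Orton: 6  (via Ravel)
Arlen: 6  (via Ravel)
Quorn: 9  (via Orton)
Shortest route: Dunly–Yarm–Ravel–Orton–Quorn = 9 km.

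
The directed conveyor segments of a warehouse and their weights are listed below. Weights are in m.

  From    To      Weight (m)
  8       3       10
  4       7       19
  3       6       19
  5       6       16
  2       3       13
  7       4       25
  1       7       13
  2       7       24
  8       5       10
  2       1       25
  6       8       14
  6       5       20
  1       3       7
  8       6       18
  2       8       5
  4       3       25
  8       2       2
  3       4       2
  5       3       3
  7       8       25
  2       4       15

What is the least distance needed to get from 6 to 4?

Shortest distances from 6:
6: 0
8: 14  (via 6)
2: 16  (via 8)
5: 20  (via 6)
3: 23  (via 5)
4: 25  (via 3)
Shortest route: 6–5–3–4 = 25 m.

25 m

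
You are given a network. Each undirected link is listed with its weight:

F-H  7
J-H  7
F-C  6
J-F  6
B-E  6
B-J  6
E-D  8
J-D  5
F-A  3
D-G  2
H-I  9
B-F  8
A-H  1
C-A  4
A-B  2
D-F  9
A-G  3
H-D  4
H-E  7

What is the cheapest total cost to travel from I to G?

Enumerating some paths:
I–H–J–D–G: 9+7+5+2 = 23
I–H–F–A–G: 9+7+3+3 = 22
I–H–A–G: 9+1+3 = 13
I–H–D–G: 9+4+2 = 15
The minimum is 13 via I–H–A–G.

13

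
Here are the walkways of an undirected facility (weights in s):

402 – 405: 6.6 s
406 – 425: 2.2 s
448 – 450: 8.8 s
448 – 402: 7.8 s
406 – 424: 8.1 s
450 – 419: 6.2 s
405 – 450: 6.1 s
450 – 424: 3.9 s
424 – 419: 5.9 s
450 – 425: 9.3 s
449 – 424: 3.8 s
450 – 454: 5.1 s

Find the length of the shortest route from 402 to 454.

Running Dijkstra from 402:
402: 0
405: 6.6  (via 402)
448: 7.8  (via 402)
450: 12.7  (via 405)
424: 16.6  (via 450)
454: 17.8  (via 450)
Shortest route: 402–405–450–454 = 17.8 s.

17.8 s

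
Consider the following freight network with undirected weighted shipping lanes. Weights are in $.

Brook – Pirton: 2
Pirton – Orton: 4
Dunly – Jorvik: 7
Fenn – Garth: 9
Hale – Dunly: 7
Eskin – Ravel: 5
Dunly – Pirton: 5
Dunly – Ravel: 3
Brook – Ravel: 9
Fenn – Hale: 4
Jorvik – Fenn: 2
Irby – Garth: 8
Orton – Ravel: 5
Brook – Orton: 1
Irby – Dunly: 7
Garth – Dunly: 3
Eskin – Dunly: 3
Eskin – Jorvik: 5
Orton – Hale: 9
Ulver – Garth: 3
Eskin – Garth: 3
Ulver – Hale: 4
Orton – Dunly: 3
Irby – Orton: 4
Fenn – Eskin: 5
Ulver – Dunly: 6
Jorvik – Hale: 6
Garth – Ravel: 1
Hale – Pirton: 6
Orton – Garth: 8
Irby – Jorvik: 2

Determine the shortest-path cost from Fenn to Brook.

Compare a few routes:
Fenn–Eskin–Dunly–Orton–Brook: 5+3+3+1 = 12
Fenn–Jorvik–Irby–Orton–Brook: 2+2+4+1 = 9
Fenn–Hale–Pirton–Brook: 4+6+2 = 12
Cheapest is Fenn–Jorvik–Irby–Orton–Brook at $9.

$9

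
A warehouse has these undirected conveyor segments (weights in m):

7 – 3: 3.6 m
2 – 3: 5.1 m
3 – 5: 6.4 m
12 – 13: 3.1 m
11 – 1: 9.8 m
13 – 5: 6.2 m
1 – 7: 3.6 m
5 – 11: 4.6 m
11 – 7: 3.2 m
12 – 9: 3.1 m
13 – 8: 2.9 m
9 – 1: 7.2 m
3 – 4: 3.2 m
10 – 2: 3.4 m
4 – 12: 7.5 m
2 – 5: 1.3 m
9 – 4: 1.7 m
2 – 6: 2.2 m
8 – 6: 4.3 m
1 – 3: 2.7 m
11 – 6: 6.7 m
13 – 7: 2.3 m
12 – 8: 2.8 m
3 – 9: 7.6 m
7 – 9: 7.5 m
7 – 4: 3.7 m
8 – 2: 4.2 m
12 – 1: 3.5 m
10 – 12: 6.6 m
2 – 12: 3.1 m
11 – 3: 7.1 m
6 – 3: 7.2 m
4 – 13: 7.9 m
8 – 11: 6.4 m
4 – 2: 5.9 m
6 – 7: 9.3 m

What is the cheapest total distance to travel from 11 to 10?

9.3 m

Compare a few routes:
11–6–2–10: 6.7+2.2+3.4 = 12.3
11–8–2–10: 6.4+4.2+3.4 = 14
11–5–2–10: 4.6+1.3+3.4 = 9.3
The minimum is 9.3 m via 11–5–2–10.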